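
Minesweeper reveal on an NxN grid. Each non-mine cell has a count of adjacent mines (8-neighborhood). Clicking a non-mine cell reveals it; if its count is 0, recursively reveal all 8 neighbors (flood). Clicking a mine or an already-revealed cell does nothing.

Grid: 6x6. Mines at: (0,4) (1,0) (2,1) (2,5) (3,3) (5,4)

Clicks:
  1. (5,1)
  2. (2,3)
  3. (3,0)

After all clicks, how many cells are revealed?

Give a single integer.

Click 1 (5,1) count=0: revealed 11 new [(3,0) (3,1) (3,2) (4,0) (4,1) (4,2) (4,3) (5,0) (5,1) (5,2) (5,3)] -> total=11
Click 2 (2,3) count=1: revealed 1 new [(2,3)] -> total=12
Click 3 (3,0) count=1: revealed 0 new [(none)] -> total=12

Answer: 12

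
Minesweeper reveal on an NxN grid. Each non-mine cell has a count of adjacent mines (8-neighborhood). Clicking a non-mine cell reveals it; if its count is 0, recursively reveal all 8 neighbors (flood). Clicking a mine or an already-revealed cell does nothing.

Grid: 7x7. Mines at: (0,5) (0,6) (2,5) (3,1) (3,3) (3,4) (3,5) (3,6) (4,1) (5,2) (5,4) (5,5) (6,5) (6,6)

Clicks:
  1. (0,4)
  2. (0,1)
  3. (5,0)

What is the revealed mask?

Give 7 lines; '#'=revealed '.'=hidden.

Answer: #####..
#####..
#####..
.......
.......
#......
.......

Derivation:
Click 1 (0,4) count=1: revealed 1 new [(0,4)] -> total=1
Click 2 (0,1) count=0: revealed 14 new [(0,0) (0,1) (0,2) (0,3) (1,0) (1,1) (1,2) (1,3) (1,4) (2,0) (2,1) (2,2) (2,3) (2,4)] -> total=15
Click 3 (5,0) count=1: revealed 1 new [(5,0)] -> total=16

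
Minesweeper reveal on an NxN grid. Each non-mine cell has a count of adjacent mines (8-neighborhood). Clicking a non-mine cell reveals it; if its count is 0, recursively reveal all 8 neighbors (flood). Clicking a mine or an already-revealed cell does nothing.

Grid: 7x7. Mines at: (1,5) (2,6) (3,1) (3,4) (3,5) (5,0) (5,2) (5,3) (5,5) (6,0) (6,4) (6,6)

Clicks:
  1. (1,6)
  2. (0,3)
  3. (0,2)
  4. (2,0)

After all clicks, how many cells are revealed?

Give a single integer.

Answer: 16

Derivation:
Click 1 (1,6) count=2: revealed 1 new [(1,6)] -> total=1
Click 2 (0,3) count=0: revealed 15 new [(0,0) (0,1) (0,2) (0,3) (0,4) (1,0) (1,1) (1,2) (1,3) (1,4) (2,0) (2,1) (2,2) (2,3) (2,4)] -> total=16
Click 3 (0,2) count=0: revealed 0 new [(none)] -> total=16
Click 4 (2,0) count=1: revealed 0 new [(none)] -> total=16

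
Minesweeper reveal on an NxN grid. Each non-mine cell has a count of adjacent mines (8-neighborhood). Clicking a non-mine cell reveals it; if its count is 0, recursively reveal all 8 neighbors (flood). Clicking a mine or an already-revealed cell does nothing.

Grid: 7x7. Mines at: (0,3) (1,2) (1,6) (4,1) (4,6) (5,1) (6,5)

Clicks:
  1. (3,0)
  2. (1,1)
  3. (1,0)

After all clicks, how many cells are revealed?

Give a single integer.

Answer: 8

Derivation:
Click 1 (3,0) count=1: revealed 1 new [(3,0)] -> total=1
Click 2 (1,1) count=1: revealed 1 new [(1,1)] -> total=2
Click 3 (1,0) count=0: revealed 6 new [(0,0) (0,1) (1,0) (2,0) (2,1) (3,1)] -> total=8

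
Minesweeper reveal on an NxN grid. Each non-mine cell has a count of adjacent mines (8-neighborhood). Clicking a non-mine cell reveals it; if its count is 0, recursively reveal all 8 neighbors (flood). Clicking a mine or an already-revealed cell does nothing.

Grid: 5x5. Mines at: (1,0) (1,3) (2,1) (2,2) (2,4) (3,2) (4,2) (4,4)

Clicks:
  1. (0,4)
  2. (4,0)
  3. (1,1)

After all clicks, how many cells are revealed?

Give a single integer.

Click 1 (0,4) count=1: revealed 1 new [(0,4)] -> total=1
Click 2 (4,0) count=0: revealed 4 new [(3,0) (3,1) (4,0) (4,1)] -> total=5
Click 3 (1,1) count=3: revealed 1 new [(1,1)] -> total=6

Answer: 6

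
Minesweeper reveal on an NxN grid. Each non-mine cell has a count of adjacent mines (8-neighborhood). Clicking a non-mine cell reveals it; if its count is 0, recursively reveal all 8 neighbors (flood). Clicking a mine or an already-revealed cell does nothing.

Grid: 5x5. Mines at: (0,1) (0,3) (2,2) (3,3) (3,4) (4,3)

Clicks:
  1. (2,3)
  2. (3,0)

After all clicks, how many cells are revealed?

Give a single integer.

Click 1 (2,3) count=3: revealed 1 new [(2,3)] -> total=1
Click 2 (3,0) count=0: revealed 10 new [(1,0) (1,1) (2,0) (2,1) (3,0) (3,1) (3,2) (4,0) (4,1) (4,2)] -> total=11

Answer: 11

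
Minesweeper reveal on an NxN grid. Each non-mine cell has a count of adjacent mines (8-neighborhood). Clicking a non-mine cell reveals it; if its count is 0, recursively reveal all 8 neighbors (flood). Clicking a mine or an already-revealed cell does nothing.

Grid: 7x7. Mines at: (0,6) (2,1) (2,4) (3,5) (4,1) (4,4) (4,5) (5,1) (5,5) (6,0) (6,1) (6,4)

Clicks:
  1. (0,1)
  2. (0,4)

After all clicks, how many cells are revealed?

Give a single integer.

Answer: 12

Derivation:
Click 1 (0,1) count=0: revealed 12 new [(0,0) (0,1) (0,2) (0,3) (0,4) (0,5) (1,0) (1,1) (1,2) (1,3) (1,4) (1,5)] -> total=12
Click 2 (0,4) count=0: revealed 0 new [(none)] -> total=12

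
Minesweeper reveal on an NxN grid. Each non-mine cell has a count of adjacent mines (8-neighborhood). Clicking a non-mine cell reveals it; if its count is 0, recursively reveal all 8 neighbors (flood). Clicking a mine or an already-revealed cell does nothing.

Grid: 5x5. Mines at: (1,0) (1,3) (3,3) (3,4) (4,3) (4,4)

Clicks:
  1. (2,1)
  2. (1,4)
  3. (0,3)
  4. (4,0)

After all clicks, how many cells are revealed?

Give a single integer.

Answer: 11

Derivation:
Click 1 (2,1) count=1: revealed 1 new [(2,1)] -> total=1
Click 2 (1,4) count=1: revealed 1 new [(1,4)] -> total=2
Click 3 (0,3) count=1: revealed 1 new [(0,3)] -> total=3
Click 4 (4,0) count=0: revealed 8 new [(2,0) (2,2) (3,0) (3,1) (3,2) (4,0) (4,1) (4,2)] -> total=11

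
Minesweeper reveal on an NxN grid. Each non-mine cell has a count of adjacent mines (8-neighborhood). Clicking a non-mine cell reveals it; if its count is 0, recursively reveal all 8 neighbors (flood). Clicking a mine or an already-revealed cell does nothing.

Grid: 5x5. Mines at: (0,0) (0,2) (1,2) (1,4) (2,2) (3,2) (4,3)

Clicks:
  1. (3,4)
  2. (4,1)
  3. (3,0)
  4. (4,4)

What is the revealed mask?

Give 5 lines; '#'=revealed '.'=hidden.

Answer: .....
##...
##...
##..#
##..#

Derivation:
Click 1 (3,4) count=1: revealed 1 new [(3,4)] -> total=1
Click 2 (4,1) count=1: revealed 1 new [(4,1)] -> total=2
Click 3 (3,0) count=0: revealed 7 new [(1,0) (1,1) (2,0) (2,1) (3,0) (3,1) (4,0)] -> total=9
Click 4 (4,4) count=1: revealed 1 new [(4,4)] -> total=10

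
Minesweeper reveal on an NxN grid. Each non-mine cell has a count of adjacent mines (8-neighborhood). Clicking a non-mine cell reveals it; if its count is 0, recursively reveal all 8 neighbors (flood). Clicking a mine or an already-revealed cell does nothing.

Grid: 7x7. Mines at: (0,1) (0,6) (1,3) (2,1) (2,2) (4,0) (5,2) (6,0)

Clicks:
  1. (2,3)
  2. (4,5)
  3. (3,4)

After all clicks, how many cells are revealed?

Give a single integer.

Answer: 23

Derivation:
Click 1 (2,3) count=2: revealed 1 new [(2,3)] -> total=1
Click 2 (4,5) count=0: revealed 22 new [(1,4) (1,5) (1,6) (2,4) (2,5) (2,6) (3,3) (3,4) (3,5) (3,6) (4,3) (4,4) (4,5) (4,6) (5,3) (5,4) (5,5) (5,6) (6,3) (6,4) (6,5) (6,6)] -> total=23
Click 3 (3,4) count=0: revealed 0 new [(none)] -> total=23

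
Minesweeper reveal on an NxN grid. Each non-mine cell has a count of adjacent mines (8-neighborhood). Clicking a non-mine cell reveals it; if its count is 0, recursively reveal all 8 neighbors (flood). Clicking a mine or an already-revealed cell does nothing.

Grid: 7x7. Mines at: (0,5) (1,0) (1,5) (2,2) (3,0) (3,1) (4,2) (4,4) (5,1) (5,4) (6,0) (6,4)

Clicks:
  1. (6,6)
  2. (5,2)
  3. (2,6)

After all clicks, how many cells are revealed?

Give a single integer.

Answer: 11

Derivation:
Click 1 (6,6) count=0: revealed 10 new [(2,5) (2,6) (3,5) (3,6) (4,5) (4,6) (5,5) (5,6) (6,5) (6,6)] -> total=10
Click 2 (5,2) count=2: revealed 1 new [(5,2)] -> total=11
Click 3 (2,6) count=1: revealed 0 new [(none)] -> total=11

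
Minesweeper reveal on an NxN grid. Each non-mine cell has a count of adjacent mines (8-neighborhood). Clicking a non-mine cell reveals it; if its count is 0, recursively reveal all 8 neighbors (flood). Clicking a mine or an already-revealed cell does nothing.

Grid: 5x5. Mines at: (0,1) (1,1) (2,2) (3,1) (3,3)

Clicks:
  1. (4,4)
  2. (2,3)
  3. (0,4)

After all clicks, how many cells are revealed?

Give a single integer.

Click 1 (4,4) count=1: revealed 1 new [(4,4)] -> total=1
Click 2 (2,3) count=2: revealed 1 new [(2,3)] -> total=2
Click 3 (0,4) count=0: revealed 7 new [(0,2) (0,3) (0,4) (1,2) (1,3) (1,4) (2,4)] -> total=9

Answer: 9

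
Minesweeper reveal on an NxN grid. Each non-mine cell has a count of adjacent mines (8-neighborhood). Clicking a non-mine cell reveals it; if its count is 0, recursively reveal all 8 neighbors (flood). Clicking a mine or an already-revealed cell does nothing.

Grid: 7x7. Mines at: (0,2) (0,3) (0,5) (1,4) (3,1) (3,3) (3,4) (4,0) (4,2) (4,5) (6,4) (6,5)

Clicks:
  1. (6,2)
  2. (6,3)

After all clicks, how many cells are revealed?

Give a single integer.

Answer: 8

Derivation:
Click 1 (6,2) count=0: revealed 8 new [(5,0) (5,1) (5,2) (5,3) (6,0) (6,1) (6,2) (6,3)] -> total=8
Click 2 (6,3) count=1: revealed 0 new [(none)] -> total=8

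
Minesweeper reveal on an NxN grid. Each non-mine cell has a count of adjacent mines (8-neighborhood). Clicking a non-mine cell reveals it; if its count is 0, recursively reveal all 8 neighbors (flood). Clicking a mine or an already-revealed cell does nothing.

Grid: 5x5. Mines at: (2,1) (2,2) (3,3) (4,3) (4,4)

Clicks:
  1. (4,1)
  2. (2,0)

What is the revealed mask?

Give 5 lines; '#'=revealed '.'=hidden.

Answer: .....
.....
#....
###..
###..

Derivation:
Click 1 (4,1) count=0: revealed 6 new [(3,0) (3,1) (3,2) (4,0) (4,1) (4,2)] -> total=6
Click 2 (2,0) count=1: revealed 1 new [(2,0)] -> total=7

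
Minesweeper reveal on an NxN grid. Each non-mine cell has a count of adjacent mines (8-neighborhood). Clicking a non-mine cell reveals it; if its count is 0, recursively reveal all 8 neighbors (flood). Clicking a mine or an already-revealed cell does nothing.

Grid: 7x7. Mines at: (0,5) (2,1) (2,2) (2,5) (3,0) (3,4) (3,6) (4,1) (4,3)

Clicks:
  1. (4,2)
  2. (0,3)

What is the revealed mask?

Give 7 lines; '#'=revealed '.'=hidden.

Click 1 (4,2) count=2: revealed 1 new [(4,2)] -> total=1
Click 2 (0,3) count=0: revealed 10 new [(0,0) (0,1) (0,2) (0,3) (0,4) (1,0) (1,1) (1,2) (1,3) (1,4)] -> total=11

Answer: #####..
#####..
.......
.......
..#....
.......
.......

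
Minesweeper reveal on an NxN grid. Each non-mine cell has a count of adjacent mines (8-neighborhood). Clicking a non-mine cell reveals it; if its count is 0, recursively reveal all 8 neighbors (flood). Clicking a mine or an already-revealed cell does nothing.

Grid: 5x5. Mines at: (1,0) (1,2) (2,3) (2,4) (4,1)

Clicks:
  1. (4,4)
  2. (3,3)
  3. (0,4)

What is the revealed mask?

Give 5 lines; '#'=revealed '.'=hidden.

Answer: ...##
...##
.....
..###
..###

Derivation:
Click 1 (4,4) count=0: revealed 6 new [(3,2) (3,3) (3,4) (4,2) (4,3) (4,4)] -> total=6
Click 2 (3,3) count=2: revealed 0 new [(none)] -> total=6
Click 3 (0,4) count=0: revealed 4 new [(0,3) (0,4) (1,3) (1,4)] -> total=10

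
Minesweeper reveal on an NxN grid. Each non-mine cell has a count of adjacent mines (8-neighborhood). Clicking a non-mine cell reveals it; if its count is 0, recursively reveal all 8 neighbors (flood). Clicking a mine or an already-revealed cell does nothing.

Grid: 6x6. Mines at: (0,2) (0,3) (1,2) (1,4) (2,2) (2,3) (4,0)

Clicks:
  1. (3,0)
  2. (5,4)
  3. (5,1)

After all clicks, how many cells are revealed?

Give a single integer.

Click 1 (3,0) count=1: revealed 1 new [(3,0)] -> total=1
Click 2 (5,4) count=0: revealed 17 new [(2,4) (2,5) (3,1) (3,2) (3,3) (3,4) (3,5) (4,1) (4,2) (4,3) (4,4) (4,5) (5,1) (5,2) (5,3) (5,4) (5,5)] -> total=18
Click 3 (5,1) count=1: revealed 0 new [(none)] -> total=18

Answer: 18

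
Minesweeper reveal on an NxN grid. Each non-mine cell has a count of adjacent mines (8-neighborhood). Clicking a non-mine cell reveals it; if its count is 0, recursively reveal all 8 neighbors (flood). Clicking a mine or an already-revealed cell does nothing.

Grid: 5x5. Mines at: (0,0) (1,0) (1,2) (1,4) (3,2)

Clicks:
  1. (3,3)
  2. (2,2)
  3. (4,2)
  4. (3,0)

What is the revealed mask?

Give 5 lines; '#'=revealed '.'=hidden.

Click 1 (3,3) count=1: revealed 1 new [(3,3)] -> total=1
Click 2 (2,2) count=2: revealed 1 new [(2,2)] -> total=2
Click 3 (4,2) count=1: revealed 1 new [(4,2)] -> total=3
Click 4 (3,0) count=0: revealed 6 new [(2,0) (2,1) (3,0) (3,1) (4,0) (4,1)] -> total=9

Answer: .....
.....
###..
##.#.
###..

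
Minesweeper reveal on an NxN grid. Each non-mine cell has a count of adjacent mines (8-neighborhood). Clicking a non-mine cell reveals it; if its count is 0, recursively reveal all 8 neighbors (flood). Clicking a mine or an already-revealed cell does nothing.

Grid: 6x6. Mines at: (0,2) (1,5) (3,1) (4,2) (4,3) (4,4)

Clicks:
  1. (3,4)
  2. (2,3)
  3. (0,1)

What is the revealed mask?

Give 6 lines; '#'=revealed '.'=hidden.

Answer: .#....
..###.
..###.
..###.
......
......

Derivation:
Click 1 (3,4) count=2: revealed 1 new [(3,4)] -> total=1
Click 2 (2,3) count=0: revealed 8 new [(1,2) (1,3) (1,4) (2,2) (2,3) (2,4) (3,2) (3,3)] -> total=9
Click 3 (0,1) count=1: revealed 1 new [(0,1)] -> total=10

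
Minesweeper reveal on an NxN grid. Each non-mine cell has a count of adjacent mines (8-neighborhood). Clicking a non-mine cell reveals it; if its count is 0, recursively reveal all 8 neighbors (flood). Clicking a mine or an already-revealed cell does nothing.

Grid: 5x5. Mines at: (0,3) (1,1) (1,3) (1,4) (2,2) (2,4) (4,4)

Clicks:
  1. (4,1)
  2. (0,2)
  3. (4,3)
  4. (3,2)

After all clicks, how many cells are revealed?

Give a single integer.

Answer: 11

Derivation:
Click 1 (4,1) count=0: revealed 10 new [(2,0) (2,1) (3,0) (3,1) (3,2) (3,3) (4,0) (4,1) (4,2) (4,3)] -> total=10
Click 2 (0,2) count=3: revealed 1 new [(0,2)] -> total=11
Click 3 (4,3) count=1: revealed 0 new [(none)] -> total=11
Click 4 (3,2) count=1: revealed 0 new [(none)] -> total=11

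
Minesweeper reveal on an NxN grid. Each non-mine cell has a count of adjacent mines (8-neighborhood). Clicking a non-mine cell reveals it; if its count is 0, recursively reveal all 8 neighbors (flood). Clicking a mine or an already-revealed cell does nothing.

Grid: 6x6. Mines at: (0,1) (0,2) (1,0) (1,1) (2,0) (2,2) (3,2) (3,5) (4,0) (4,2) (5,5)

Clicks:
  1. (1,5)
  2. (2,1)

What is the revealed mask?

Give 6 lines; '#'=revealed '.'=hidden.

Answer: ...###
...###
.#.###
......
......
......

Derivation:
Click 1 (1,5) count=0: revealed 9 new [(0,3) (0,4) (0,5) (1,3) (1,4) (1,5) (2,3) (2,4) (2,5)] -> total=9
Click 2 (2,1) count=5: revealed 1 new [(2,1)] -> total=10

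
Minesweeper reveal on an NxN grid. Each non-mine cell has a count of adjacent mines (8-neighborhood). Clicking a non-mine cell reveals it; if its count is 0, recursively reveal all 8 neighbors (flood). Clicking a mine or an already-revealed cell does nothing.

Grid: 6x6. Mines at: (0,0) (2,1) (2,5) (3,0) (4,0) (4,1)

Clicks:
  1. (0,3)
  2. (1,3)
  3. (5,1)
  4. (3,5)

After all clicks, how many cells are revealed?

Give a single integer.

Answer: 26

Derivation:
Click 1 (0,3) count=0: revealed 25 new [(0,1) (0,2) (0,3) (0,4) (0,5) (1,1) (1,2) (1,3) (1,4) (1,5) (2,2) (2,3) (2,4) (3,2) (3,3) (3,4) (3,5) (4,2) (4,3) (4,4) (4,5) (5,2) (5,3) (5,4) (5,5)] -> total=25
Click 2 (1,3) count=0: revealed 0 new [(none)] -> total=25
Click 3 (5,1) count=2: revealed 1 new [(5,1)] -> total=26
Click 4 (3,5) count=1: revealed 0 new [(none)] -> total=26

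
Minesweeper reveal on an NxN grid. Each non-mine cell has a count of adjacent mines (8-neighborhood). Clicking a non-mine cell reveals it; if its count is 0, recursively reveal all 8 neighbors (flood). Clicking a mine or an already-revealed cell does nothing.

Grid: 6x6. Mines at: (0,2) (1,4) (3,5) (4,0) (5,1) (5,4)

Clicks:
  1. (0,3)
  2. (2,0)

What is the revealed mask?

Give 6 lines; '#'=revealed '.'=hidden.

Click 1 (0,3) count=2: revealed 1 new [(0,3)] -> total=1
Click 2 (2,0) count=0: revealed 20 new [(0,0) (0,1) (1,0) (1,1) (1,2) (1,3) (2,0) (2,1) (2,2) (2,3) (2,4) (3,0) (3,1) (3,2) (3,3) (3,4) (4,1) (4,2) (4,3) (4,4)] -> total=21

Answer: ##.#..
####..
#####.
#####.
.####.
......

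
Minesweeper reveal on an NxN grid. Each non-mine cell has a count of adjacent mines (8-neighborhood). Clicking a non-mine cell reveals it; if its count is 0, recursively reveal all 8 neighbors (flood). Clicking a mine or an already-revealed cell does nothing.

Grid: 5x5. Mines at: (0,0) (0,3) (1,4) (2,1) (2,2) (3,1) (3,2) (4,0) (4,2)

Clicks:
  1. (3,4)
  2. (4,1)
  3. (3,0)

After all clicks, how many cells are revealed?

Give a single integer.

Click 1 (3,4) count=0: revealed 6 new [(2,3) (2,4) (3,3) (3,4) (4,3) (4,4)] -> total=6
Click 2 (4,1) count=4: revealed 1 new [(4,1)] -> total=7
Click 3 (3,0) count=3: revealed 1 new [(3,0)] -> total=8

Answer: 8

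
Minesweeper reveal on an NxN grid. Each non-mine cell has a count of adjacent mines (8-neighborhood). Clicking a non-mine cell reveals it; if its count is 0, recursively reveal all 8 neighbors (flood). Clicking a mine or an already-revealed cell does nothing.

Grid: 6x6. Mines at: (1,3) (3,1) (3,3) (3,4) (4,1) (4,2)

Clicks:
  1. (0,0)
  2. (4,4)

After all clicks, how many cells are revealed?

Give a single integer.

Answer: 10

Derivation:
Click 1 (0,0) count=0: revealed 9 new [(0,0) (0,1) (0,2) (1,0) (1,1) (1,2) (2,0) (2,1) (2,2)] -> total=9
Click 2 (4,4) count=2: revealed 1 new [(4,4)] -> total=10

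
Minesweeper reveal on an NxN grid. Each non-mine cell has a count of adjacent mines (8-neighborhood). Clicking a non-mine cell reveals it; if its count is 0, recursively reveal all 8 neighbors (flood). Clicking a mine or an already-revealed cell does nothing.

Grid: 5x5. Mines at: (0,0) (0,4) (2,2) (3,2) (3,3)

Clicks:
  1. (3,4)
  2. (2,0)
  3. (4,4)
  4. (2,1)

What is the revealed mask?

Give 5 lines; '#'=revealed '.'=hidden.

Answer: .....
##...
##...
##..#
##..#

Derivation:
Click 1 (3,4) count=1: revealed 1 new [(3,4)] -> total=1
Click 2 (2,0) count=0: revealed 8 new [(1,0) (1,1) (2,0) (2,1) (3,0) (3,1) (4,0) (4,1)] -> total=9
Click 3 (4,4) count=1: revealed 1 new [(4,4)] -> total=10
Click 4 (2,1) count=2: revealed 0 new [(none)] -> total=10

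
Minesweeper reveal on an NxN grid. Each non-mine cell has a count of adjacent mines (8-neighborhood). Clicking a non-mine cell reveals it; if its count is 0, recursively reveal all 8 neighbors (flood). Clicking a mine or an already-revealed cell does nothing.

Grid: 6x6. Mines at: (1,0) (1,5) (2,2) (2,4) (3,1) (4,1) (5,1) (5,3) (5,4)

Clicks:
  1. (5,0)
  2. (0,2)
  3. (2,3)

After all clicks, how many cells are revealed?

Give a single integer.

Answer: 10

Derivation:
Click 1 (5,0) count=2: revealed 1 new [(5,0)] -> total=1
Click 2 (0,2) count=0: revealed 8 new [(0,1) (0,2) (0,3) (0,4) (1,1) (1,2) (1,3) (1,4)] -> total=9
Click 3 (2,3) count=2: revealed 1 new [(2,3)] -> total=10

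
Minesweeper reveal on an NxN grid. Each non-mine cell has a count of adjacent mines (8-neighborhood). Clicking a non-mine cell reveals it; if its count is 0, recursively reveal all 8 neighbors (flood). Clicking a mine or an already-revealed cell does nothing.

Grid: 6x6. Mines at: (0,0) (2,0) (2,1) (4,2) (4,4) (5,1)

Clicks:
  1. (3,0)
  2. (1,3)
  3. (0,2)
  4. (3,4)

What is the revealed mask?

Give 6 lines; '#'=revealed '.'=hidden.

Answer: .#####
.#####
..####
#.####
......
......

Derivation:
Click 1 (3,0) count=2: revealed 1 new [(3,0)] -> total=1
Click 2 (1,3) count=0: revealed 18 new [(0,1) (0,2) (0,3) (0,4) (0,5) (1,1) (1,2) (1,3) (1,4) (1,5) (2,2) (2,3) (2,4) (2,5) (3,2) (3,3) (3,4) (3,5)] -> total=19
Click 3 (0,2) count=0: revealed 0 new [(none)] -> total=19
Click 4 (3,4) count=1: revealed 0 new [(none)] -> total=19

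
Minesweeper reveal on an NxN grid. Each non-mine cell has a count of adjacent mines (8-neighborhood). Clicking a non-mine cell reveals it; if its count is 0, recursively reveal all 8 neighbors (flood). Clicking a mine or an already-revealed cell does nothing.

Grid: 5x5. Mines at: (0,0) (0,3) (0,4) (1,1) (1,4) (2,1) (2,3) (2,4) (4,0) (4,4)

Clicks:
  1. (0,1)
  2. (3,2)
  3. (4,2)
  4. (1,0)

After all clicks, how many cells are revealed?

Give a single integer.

Click 1 (0,1) count=2: revealed 1 new [(0,1)] -> total=1
Click 2 (3,2) count=2: revealed 1 new [(3,2)] -> total=2
Click 3 (4,2) count=0: revealed 5 new [(3,1) (3,3) (4,1) (4,2) (4,3)] -> total=7
Click 4 (1,0) count=3: revealed 1 new [(1,0)] -> total=8

Answer: 8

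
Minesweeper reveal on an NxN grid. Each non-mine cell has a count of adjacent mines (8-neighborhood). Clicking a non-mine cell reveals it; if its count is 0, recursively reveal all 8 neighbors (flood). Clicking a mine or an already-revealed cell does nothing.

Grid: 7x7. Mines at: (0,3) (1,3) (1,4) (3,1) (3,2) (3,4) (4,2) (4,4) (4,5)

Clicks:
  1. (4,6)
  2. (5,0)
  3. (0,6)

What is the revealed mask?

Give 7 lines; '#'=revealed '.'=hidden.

Click 1 (4,6) count=1: revealed 1 new [(4,6)] -> total=1
Click 2 (5,0) count=0: revealed 16 new [(4,0) (4,1) (5,0) (5,1) (5,2) (5,3) (5,4) (5,5) (5,6) (6,0) (6,1) (6,2) (6,3) (6,4) (6,5) (6,6)] -> total=17
Click 3 (0,6) count=0: revealed 8 new [(0,5) (0,6) (1,5) (1,6) (2,5) (2,6) (3,5) (3,6)] -> total=25

Answer: .....##
.....##
.....##
.....##
##....#
#######
#######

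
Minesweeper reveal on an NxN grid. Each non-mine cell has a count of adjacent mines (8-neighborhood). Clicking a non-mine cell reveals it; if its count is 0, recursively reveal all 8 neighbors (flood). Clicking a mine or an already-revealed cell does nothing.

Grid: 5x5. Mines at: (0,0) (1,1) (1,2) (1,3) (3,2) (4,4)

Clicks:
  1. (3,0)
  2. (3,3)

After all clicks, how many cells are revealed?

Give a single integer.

Answer: 7

Derivation:
Click 1 (3,0) count=0: revealed 6 new [(2,0) (2,1) (3,0) (3,1) (4,0) (4,1)] -> total=6
Click 2 (3,3) count=2: revealed 1 new [(3,3)] -> total=7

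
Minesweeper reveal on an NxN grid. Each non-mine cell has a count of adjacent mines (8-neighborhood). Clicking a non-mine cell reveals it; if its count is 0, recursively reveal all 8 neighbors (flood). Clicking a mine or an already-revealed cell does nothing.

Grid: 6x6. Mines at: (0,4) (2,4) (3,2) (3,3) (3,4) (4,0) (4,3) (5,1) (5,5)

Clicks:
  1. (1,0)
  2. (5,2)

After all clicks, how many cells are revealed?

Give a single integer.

Answer: 15

Derivation:
Click 1 (1,0) count=0: revealed 14 new [(0,0) (0,1) (0,2) (0,3) (1,0) (1,1) (1,2) (1,3) (2,0) (2,1) (2,2) (2,3) (3,0) (3,1)] -> total=14
Click 2 (5,2) count=2: revealed 1 new [(5,2)] -> total=15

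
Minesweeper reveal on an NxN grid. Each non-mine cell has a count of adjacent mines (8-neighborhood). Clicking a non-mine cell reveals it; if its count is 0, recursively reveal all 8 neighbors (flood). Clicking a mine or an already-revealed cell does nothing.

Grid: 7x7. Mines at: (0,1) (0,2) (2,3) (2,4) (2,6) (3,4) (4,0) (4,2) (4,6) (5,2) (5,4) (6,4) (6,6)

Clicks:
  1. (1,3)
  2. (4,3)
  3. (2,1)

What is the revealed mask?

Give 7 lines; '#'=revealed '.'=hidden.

Answer: .......
####...
###....
###....
...#...
.......
.......

Derivation:
Click 1 (1,3) count=3: revealed 1 new [(1,3)] -> total=1
Click 2 (4,3) count=4: revealed 1 new [(4,3)] -> total=2
Click 3 (2,1) count=0: revealed 9 new [(1,0) (1,1) (1,2) (2,0) (2,1) (2,2) (3,0) (3,1) (3,2)] -> total=11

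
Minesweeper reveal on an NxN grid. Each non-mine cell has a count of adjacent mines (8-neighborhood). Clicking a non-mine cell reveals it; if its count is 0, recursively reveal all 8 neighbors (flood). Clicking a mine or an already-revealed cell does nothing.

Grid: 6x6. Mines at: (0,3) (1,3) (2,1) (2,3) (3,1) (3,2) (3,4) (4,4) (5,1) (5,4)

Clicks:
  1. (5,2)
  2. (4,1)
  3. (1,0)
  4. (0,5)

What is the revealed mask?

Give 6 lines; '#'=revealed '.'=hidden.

Answer: ....##
#...##
....##
......
.#....
..#...

Derivation:
Click 1 (5,2) count=1: revealed 1 new [(5,2)] -> total=1
Click 2 (4,1) count=3: revealed 1 new [(4,1)] -> total=2
Click 3 (1,0) count=1: revealed 1 new [(1,0)] -> total=3
Click 4 (0,5) count=0: revealed 6 new [(0,4) (0,5) (1,4) (1,5) (2,4) (2,5)] -> total=9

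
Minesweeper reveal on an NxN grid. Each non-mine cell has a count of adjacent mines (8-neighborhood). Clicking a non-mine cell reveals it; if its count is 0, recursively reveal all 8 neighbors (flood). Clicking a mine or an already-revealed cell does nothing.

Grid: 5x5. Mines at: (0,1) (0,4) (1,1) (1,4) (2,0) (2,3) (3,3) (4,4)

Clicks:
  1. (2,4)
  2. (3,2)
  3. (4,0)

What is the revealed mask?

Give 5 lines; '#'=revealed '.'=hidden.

Answer: .....
.....
....#
###..
###..

Derivation:
Click 1 (2,4) count=3: revealed 1 new [(2,4)] -> total=1
Click 2 (3,2) count=2: revealed 1 new [(3,2)] -> total=2
Click 3 (4,0) count=0: revealed 5 new [(3,0) (3,1) (4,0) (4,1) (4,2)] -> total=7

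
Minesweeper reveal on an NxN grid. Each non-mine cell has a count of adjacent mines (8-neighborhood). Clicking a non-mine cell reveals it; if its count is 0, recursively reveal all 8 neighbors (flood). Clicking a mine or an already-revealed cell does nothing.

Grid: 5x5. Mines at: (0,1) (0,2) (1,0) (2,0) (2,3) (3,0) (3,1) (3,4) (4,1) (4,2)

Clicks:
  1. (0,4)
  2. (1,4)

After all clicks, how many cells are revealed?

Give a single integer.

Click 1 (0,4) count=0: revealed 4 new [(0,3) (0,4) (1,3) (1,4)] -> total=4
Click 2 (1,4) count=1: revealed 0 new [(none)] -> total=4

Answer: 4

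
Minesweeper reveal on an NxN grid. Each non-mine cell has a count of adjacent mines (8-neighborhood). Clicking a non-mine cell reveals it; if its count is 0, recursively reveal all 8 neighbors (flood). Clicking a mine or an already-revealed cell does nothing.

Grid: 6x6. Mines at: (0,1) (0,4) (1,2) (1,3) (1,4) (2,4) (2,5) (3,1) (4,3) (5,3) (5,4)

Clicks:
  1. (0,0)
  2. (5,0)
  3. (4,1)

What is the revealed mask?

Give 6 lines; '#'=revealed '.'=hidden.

Click 1 (0,0) count=1: revealed 1 new [(0,0)] -> total=1
Click 2 (5,0) count=0: revealed 6 new [(4,0) (4,1) (4,2) (5,0) (5,1) (5,2)] -> total=7
Click 3 (4,1) count=1: revealed 0 new [(none)] -> total=7

Answer: #.....
......
......
......
###...
###...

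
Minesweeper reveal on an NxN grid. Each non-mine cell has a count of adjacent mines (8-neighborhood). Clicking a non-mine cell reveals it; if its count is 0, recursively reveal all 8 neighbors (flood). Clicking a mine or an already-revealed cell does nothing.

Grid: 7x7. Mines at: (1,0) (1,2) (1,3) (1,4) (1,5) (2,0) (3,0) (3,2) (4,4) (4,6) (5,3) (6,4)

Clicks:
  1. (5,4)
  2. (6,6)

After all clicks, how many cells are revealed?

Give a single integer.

Click 1 (5,4) count=3: revealed 1 new [(5,4)] -> total=1
Click 2 (6,6) count=0: revealed 4 new [(5,5) (5,6) (6,5) (6,6)] -> total=5

Answer: 5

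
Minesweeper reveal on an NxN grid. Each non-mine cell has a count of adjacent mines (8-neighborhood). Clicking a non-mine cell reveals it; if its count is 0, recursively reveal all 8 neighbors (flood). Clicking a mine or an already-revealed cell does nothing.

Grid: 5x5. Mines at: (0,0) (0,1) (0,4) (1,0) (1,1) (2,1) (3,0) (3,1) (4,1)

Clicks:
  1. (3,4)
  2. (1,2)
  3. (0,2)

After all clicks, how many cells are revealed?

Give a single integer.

Click 1 (3,4) count=0: revealed 12 new [(1,2) (1,3) (1,4) (2,2) (2,3) (2,4) (3,2) (3,3) (3,4) (4,2) (4,3) (4,4)] -> total=12
Click 2 (1,2) count=3: revealed 0 new [(none)] -> total=12
Click 3 (0,2) count=2: revealed 1 new [(0,2)] -> total=13

Answer: 13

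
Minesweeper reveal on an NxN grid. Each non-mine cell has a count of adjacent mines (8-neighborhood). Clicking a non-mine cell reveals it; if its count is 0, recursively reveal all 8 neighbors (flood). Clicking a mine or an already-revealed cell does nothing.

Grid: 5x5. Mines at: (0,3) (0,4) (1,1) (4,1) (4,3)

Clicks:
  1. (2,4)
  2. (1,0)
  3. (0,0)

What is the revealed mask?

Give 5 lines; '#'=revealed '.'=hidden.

Answer: #....
#.###
..###
..###
.....

Derivation:
Click 1 (2,4) count=0: revealed 9 new [(1,2) (1,3) (1,4) (2,2) (2,3) (2,4) (3,2) (3,3) (3,4)] -> total=9
Click 2 (1,0) count=1: revealed 1 new [(1,0)] -> total=10
Click 3 (0,0) count=1: revealed 1 new [(0,0)] -> total=11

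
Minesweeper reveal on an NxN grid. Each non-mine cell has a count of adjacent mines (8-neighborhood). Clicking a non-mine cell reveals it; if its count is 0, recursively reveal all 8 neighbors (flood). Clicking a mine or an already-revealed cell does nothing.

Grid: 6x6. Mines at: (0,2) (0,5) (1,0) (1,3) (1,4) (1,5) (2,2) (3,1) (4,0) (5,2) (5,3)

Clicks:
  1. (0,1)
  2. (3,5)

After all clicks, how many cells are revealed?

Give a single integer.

Click 1 (0,1) count=2: revealed 1 new [(0,1)] -> total=1
Click 2 (3,5) count=0: revealed 11 new [(2,3) (2,4) (2,5) (3,3) (3,4) (3,5) (4,3) (4,4) (4,5) (5,4) (5,5)] -> total=12

Answer: 12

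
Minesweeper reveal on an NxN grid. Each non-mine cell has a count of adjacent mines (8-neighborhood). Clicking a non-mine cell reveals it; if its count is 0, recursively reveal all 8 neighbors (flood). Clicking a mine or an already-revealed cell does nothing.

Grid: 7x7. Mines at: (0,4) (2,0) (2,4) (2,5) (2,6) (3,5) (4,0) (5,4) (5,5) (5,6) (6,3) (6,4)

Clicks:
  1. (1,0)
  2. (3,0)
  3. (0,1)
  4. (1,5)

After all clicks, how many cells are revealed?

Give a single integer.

Click 1 (1,0) count=1: revealed 1 new [(1,0)] -> total=1
Click 2 (3,0) count=2: revealed 1 new [(3,0)] -> total=2
Click 3 (0,1) count=0: revealed 19 new [(0,0) (0,1) (0,2) (0,3) (1,1) (1,2) (1,3) (2,1) (2,2) (2,3) (3,1) (3,2) (3,3) (4,1) (4,2) (4,3) (5,1) (5,2) (5,3)] -> total=21
Click 4 (1,5) count=4: revealed 1 new [(1,5)] -> total=22

Answer: 22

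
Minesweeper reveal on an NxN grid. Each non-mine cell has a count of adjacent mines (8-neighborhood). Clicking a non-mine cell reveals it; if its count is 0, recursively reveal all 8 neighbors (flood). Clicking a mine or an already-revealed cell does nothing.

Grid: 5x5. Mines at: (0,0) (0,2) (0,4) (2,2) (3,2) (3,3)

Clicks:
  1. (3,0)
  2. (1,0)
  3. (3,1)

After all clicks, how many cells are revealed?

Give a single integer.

Answer: 8

Derivation:
Click 1 (3,0) count=0: revealed 8 new [(1,0) (1,1) (2,0) (2,1) (3,0) (3,1) (4,0) (4,1)] -> total=8
Click 2 (1,0) count=1: revealed 0 new [(none)] -> total=8
Click 3 (3,1) count=2: revealed 0 new [(none)] -> total=8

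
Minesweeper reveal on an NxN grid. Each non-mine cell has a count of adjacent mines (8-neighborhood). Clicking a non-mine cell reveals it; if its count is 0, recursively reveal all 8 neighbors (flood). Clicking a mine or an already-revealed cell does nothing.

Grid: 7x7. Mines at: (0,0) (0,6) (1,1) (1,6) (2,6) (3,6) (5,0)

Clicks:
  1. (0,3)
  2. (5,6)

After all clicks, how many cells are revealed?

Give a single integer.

Answer: 39

Derivation:
Click 1 (0,3) count=0: revealed 39 new [(0,2) (0,3) (0,4) (0,5) (1,2) (1,3) (1,4) (1,5) (2,0) (2,1) (2,2) (2,3) (2,4) (2,5) (3,0) (3,1) (3,2) (3,3) (3,4) (3,5) (4,0) (4,1) (4,2) (4,3) (4,4) (4,5) (4,6) (5,1) (5,2) (5,3) (5,4) (5,5) (5,6) (6,1) (6,2) (6,3) (6,4) (6,5) (6,6)] -> total=39
Click 2 (5,6) count=0: revealed 0 new [(none)] -> total=39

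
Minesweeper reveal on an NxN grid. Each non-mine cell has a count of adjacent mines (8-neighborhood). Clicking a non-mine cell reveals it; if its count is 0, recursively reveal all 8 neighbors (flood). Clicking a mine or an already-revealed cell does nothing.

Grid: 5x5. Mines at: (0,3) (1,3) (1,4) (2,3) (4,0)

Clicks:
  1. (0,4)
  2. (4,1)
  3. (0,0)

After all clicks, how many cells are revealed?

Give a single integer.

Click 1 (0,4) count=3: revealed 1 new [(0,4)] -> total=1
Click 2 (4,1) count=1: revealed 1 new [(4,1)] -> total=2
Click 3 (0,0) count=0: revealed 12 new [(0,0) (0,1) (0,2) (1,0) (1,1) (1,2) (2,0) (2,1) (2,2) (3,0) (3,1) (3,2)] -> total=14

Answer: 14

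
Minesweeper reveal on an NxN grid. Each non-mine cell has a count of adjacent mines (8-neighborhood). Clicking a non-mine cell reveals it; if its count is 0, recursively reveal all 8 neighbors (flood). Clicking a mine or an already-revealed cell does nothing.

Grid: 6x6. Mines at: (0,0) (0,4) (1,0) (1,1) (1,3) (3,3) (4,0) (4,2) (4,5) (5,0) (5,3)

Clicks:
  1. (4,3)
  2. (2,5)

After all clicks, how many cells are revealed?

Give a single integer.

Answer: 7

Derivation:
Click 1 (4,3) count=3: revealed 1 new [(4,3)] -> total=1
Click 2 (2,5) count=0: revealed 6 new [(1,4) (1,5) (2,4) (2,5) (3,4) (3,5)] -> total=7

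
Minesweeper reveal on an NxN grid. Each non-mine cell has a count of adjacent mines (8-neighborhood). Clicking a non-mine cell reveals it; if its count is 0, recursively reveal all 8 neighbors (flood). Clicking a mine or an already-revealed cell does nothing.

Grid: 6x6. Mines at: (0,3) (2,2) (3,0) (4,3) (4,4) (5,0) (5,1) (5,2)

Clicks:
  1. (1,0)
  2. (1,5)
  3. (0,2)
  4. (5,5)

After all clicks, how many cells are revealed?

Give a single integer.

Answer: 20

Derivation:
Click 1 (1,0) count=0: revealed 8 new [(0,0) (0,1) (0,2) (1,0) (1,1) (1,2) (2,0) (2,1)] -> total=8
Click 2 (1,5) count=0: revealed 11 new [(0,4) (0,5) (1,3) (1,4) (1,5) (2,3) (2,4) (2,5) (3,3) (3,4) (3,5)] -> total=19
Click 3 (0,2) count=1: revealed 0 new [(none)] -> total=19
Click 4 (5,5) count=1: revealed 1 new [(5,5)] -> total=20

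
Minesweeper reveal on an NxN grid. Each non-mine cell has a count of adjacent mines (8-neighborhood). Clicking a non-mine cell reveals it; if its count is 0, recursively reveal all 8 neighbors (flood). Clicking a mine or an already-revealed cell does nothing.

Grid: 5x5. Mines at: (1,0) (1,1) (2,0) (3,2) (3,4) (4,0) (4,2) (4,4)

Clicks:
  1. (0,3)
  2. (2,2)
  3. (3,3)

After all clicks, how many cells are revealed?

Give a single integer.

Answer: 10

Derivation:
Click 1 (0,3) count=0: revealed 9 new [(0,2) (0,3) (0,4) (1,2) (1,3) (1,4) (2,2) (2,3) (2,4)] -> total=9
Click 2 (2,2) count=2: revealed 0 new [(none)] -> total=9
Click 3 (3,3) count=4: revealed 1 new [(3,3)] -> total=10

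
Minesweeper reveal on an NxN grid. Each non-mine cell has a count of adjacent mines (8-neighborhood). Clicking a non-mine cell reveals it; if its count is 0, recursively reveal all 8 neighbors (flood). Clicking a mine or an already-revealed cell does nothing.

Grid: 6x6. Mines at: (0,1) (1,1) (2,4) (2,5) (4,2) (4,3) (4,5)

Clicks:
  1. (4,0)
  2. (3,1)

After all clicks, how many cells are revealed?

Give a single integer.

Answer: 8

Derivation:
Click 1 (4,0) count=0: revealed 8 new [(2,0) (2,1) (3,0) (3,1) (4,0) (4,1) (5,0) (5,1)] -> total=8
Click 2 (3,1) count=1: revealed 0 new [(none)] -> total=8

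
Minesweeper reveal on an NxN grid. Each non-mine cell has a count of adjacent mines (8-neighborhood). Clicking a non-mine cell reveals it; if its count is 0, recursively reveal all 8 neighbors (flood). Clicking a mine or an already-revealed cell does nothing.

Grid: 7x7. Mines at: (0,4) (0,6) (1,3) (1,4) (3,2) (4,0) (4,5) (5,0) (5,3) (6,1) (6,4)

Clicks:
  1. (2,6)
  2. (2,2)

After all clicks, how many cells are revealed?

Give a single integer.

Answer: 7

Derivation:
Click 1 (2,6) count=0: revealed 6 new [(1,5) (1,6) (2,5) (2,6) (3,5) (3,6)] -> total=6
Click 2 (2,2) count=2: revealed 1 new [(2,2)] -> total=7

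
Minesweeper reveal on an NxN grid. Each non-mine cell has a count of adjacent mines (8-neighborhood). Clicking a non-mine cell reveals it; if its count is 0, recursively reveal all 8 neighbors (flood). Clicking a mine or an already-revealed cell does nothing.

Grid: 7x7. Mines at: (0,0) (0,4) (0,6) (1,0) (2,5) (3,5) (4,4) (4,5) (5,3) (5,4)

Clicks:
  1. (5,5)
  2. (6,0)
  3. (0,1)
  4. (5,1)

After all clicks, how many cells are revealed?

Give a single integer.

Click 1 (5,5) count=3: revealed 1 new [(5,5)] -> total=1
Click 2 (6,0) count=0: revealed 27 new [(0,1) (0,2) (0,3) (1,1) (1,2) (1,3) (1,4) (2,0) (2,1) (2,2) (2,3) (2,4) (3,0) (3,1) (3,2) (3,3) (3,4) (4,0) (4,1) (4,2) (4,3) (5,0) (5,1) (5,2) (6,0) (6,1) (6,2)] -> total=28
Click 3 (0,1) count=2: revealed 0 new [(none)] -> total=28
Click 4 (5,1) count=0: revealed 0 new [(none)] -> total=28

Answer: 28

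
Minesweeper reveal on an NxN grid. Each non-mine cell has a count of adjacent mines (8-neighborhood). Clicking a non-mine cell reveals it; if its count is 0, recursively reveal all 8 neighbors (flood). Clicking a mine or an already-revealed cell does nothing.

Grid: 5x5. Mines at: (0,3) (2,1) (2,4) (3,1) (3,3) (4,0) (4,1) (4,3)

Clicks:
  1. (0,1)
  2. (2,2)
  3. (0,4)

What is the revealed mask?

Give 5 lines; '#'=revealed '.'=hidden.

Answer: ###.#
###..
..#..
.....
.....

Derivation:
Click 1 (0,1) count=0: revealed 6 new [(0,0) (0,1) (0,2) (1,0) (1,1) (1,2)] -> total=6
Click 2 (2,2) count=3: revealed 1 new [(2,2)] -> total=7
Click 3 (0,4) count=1: revealed 1 new [(0,4)] -> total=8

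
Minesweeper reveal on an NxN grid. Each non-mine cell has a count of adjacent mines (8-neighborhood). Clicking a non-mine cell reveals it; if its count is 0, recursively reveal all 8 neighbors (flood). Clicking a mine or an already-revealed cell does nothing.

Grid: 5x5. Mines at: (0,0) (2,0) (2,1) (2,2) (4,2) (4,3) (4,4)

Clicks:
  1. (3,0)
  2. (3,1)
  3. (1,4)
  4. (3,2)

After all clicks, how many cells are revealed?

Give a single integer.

Answer: 15

Derivation:
Click 1 (3,0) count=2: revealed 1 new [(3,0)] -> total=1
Click 2 (3,1) count=4: revealed 1 new [(3,1)] -> total=2
Click 3 (1,4) count=0: revealed 12 new [(0,1) (0,2) (0,3) (0,4) (1,1) (1,2) (1,3) (1,4) (2,3) (2,4) (3,3) (3,4)] -> total=14
Click 4 (3,2) count=4: revealed 1 new [(3,2)] -> total=15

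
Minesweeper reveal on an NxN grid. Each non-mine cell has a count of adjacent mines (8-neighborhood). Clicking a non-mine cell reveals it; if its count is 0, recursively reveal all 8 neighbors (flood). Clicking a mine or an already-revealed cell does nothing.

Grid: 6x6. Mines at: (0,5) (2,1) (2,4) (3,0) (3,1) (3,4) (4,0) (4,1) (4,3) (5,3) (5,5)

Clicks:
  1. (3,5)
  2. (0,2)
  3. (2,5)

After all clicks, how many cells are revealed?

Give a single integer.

Answer: 12

Derivation:
Click 1 (3,5) count=2: revealed 1 new [(3,5)] -> total=1
Click 2 (0,2) count=0: revealed 10 new [(0,0) (0,1) (0,2) (0,3) (0,4) (1,0) (1,1) (1,2) (1,3) (1,4)] -> total=11
Click 3 (2,5) count=2: revealed 1 new [(2,5)] -> total=12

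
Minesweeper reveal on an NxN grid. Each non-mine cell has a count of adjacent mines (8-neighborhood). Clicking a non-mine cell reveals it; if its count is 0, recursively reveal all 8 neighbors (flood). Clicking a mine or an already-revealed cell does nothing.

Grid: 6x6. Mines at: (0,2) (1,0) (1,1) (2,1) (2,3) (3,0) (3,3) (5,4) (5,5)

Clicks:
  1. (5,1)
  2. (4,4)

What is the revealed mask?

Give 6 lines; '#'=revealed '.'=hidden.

Click 1 (5,1) count=0: revealed 8 new [(4,0) (4,1) (4,2) (4,3) (5,0) (5,1) (5,2) (5,3)] -> total=8
Click 2 (4,4) count=3: revealed 1 new [(4,4)] -> total=9

Answer: ......
......
......
......
#####.
####..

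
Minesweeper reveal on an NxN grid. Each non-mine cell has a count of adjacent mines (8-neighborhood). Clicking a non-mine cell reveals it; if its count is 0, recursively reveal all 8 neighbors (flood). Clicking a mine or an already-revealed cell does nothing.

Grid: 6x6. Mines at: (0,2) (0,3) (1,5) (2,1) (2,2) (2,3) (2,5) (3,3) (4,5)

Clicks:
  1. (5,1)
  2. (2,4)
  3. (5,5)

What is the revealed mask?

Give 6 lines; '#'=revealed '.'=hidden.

Click 1 (5,1) count=0: revealed 13 new [(3,0) (3,1) (3,2) (4,0) (4,1) (4,2) (4,3) (4,4) (5,0) (5,1) (5,2) (5,3) (5,4)] -> total=13
Click 2 (2,4) count=4: revealed 1 new [(2,4)] -> total=14
Click 3 (5,5) count=1: revealed 1 new [(5,5)] -> total=15

Answer: ......
......
....#.
###...
#####.
######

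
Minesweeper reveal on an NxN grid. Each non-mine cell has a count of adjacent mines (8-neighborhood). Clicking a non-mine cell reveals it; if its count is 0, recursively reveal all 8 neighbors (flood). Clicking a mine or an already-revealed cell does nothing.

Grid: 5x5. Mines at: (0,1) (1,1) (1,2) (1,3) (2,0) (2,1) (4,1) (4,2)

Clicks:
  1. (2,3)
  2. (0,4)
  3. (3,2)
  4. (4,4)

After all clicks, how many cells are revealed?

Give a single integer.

Click 1 (2,3) count=2: revealed 1 new [(2,3)] -> total=1
Click 2 (0,4) count=1: revealed 1 new [(0,4)] -> total=2
Click 3 (3,2) count=3: revealed 1 new [(3,2)] -> total=3
Click 4 (4,4) count=0: revealed 5 new [(2,4) (3,3) (3,4) (4,3) (4,4)] -> total=8

Answer: 8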